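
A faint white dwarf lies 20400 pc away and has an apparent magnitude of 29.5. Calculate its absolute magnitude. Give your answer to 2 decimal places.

M ≈ 12.95

5 log₁₀(d/10 pc) = 5 log₁₀(20400) − 5 = 16.548
M = m − 5 log₁₀(d/10) = 29.5 − 16.548 = 12.952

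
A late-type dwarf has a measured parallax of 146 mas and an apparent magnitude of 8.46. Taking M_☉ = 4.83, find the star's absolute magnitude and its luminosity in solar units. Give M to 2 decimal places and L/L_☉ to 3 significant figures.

M ≈ 9.28; L/L_☉ ≈ 0.0166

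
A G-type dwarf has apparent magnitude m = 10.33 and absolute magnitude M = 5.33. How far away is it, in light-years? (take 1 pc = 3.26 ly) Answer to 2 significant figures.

μ = m − M = 5.000
m − M = 5 log₁₀ d − 5
log₁₀ d = (m − M)/5 + 1 = 2.0000
d = 10^2.0000 = 100.0 pc
= 326.0 ly

d ≈ 330 ly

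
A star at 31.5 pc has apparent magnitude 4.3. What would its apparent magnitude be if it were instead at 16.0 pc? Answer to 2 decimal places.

m ≈ 2.83

Flux ∝ 1/d², so Δm = 5 log₁₀(d₂/d₁) = 5 log₁₀(16.0/31.5) = -1.471
m₂ = m₁ + Δm = 4.3 + (-1.471) = 2.829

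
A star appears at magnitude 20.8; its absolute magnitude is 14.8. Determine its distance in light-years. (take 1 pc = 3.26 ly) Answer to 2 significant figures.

d ≈ 520 ly

Distance modulus: m − M = 20.8 − (14.8) = 6.000
m − M = 5 log₁₀ d − 5
log₁₀ d = (m − M)/5 + 1 = 2.2000
d = 10^2.2000 = 158.5 pc
= 516.7 ly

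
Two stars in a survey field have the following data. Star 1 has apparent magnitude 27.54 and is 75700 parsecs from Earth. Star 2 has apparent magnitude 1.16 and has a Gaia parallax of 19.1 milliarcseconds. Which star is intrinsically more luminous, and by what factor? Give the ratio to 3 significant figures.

Star 2 is more luminous, by a factor of 17100.

Star 1: M = m − 5 log₁₀ d + 5 = 27.54 − 5·4.8791 + 5 = 8.145
Star 2: p = 19.1 mas = 0.0191″ → d = 1/p = 52.36 pc
Star 2: M = m − 5 log₁₀ d + 5 = 1.16 − 5·1.7190 + 5 = -2.435
ΔM = M_1 − M_2 = 8.145 − (-2.435) = 10.579; smaller M is more luminous → Star 2.
L ratio = 10^(0.4 |ΔM|) = 10^4.232 = 17050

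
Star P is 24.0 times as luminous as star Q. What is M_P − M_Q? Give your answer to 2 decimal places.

M_P − M_Q ≈ -3.45

Pogson: ΔM = −2.5 log₁₀(ratio) = −2.5 log₁₀(24.0) = −2.5 × 1.3802 = -3.451
Star P is brighter, so it has the smaller magnitude: the difference is negative.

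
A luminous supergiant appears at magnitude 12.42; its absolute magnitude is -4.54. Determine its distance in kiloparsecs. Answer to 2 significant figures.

d ≈ 25 kpc

μ = m − M = 16.960
m − M = 5 log₁₀ d − 5
log₁₀ d = (m − M)/5 + 1 = 4.3920
d = 10^4.3920 = 24660 pc
= 24.66 kpc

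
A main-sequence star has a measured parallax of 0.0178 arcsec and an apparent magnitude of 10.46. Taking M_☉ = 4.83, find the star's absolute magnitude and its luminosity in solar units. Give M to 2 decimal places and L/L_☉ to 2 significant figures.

M ≈ 6.71; L/L_☉ ≈ 0.18

d = 1/p = 1/0.0178″ = 56.18 pc
M = m − 5 log₁₀ d + 5 = 10.46 − 5·1.7496 + 5 = 6.712
M − M_☉ = 6.712 − 4.83 = 1.882
L/L_☉ = 10^(−0.4 × 1.882) = 0.1767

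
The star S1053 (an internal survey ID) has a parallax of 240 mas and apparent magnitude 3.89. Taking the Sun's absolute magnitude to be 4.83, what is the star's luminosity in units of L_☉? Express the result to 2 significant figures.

L/L_☉ ≈ 0.41

d = 1/p = 1000/240 mas = 4.167 pc
M = m − 5 log₁₀ d + 5 = 3.89 − 5·0.6198 + 5 = 5.791
M − M_☉ = 5.791 − 4.83 = 0.961
L/L_☉ = 10^(−0.4 × 0.961) = 0.4126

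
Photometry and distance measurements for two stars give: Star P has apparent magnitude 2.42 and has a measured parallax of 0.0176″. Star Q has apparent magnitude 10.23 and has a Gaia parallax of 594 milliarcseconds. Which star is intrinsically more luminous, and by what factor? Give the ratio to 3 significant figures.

Star P: d = 1/p = 1/0.0176″ = 56.82 pc
Star P: M = m − 5 log₁₀ d + 5 = 2.42 − 5·1.7545 + 5 = -1.352
Star Q: p = 594 mas = 0.594″ → d = 1/p = 1.684 pc
Star Q: M = m − 5 log₁₀ d + 5 = 10.23 − 5·0.2262 + 5 = 14.099
ΔM = M_P − M_Q = -1.352 − (14.099) = -15.451; smaller M is more luminous → Star P.
L ratio = 10^(0.4 |ΔM|) = 10^6.181 = 1.515×10^6

Star P is more luminous, by a factor of 1.52×10^6.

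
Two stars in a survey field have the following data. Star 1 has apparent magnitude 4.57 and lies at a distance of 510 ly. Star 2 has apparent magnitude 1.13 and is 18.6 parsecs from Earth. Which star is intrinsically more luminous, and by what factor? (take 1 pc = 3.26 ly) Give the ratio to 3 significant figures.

Star 1 is more luminous, by a factor of 2.98.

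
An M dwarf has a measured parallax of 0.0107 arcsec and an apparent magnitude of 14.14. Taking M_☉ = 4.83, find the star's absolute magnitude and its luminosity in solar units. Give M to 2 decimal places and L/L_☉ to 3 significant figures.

M ≈ 9.29; L/L_☉ ≈ 0.0165

d = 1/p = 1/0.0107″ = 93.46 pc
M = m − 5 log₁₀ d + 5 = 14.14 − 5·1.9706 + 5 = 9.287
M − M_☉ = 9.287 − 4.83 = 4.457
L/L_☉ = 10^(−0.4 × 4.457) = 0.01649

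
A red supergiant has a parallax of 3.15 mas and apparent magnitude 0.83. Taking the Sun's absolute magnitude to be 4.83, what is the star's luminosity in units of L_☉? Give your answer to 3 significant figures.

L/L_☉ ≈ 40100

d = 1/p = 1000/3.15 mas = 317.5 pc
M = m − 5 log₁₀ d + 5 = 0.83 − 5·2.5017 + 5 = -6.678
M − M_☉ = -6.678 − 4.83 = -11.508
L/L_☉ = 10^(−0.4 × -11.508) = 40120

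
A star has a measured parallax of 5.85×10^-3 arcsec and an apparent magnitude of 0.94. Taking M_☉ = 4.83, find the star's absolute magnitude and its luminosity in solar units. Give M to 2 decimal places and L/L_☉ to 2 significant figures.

M ≈ -5.22; L/L_☉ ≈ 11000

d = 1/p = 1/5.85×10^-3″ = 170.9 pc
M = m − 5 log₁₀ d + 5 = 0.94 − 5·2.2328 + 5 = -5.224
M − M_☉ = -5.224 − 4.83 = -10.054
L/L_☉ = 10^(−0.4 × -10.054) = 10510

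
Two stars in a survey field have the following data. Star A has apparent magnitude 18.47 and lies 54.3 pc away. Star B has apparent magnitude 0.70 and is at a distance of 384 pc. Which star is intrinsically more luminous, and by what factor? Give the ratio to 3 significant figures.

Star B is more luminous, by a factor of 6.41×10^8.

Star A: M = m − 5 log₁₀ d + 5 = 18.47 − 5·1.7348 + 5 = 14.796
Star B: M = m − 5 log₁₀ d + 5 = 0.70 − 5·2.5843 + 5 = -7.222
ΔM = M_A − M_B = 14.796 − (-7.222) = 22.018; smaller M is more luminous → Star B.
L ratio = 10^(0.4 |ΔM|) = 10^8.807 = 6.413×10^8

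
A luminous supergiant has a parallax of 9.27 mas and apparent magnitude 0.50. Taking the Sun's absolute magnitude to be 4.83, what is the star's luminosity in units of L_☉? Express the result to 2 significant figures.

L/L_☉ ≈ 6300

d = 1/p = 1000/9.27 mas = 107.9 pc
M = m − 5 log₁₀ d + 5 = 0.50 − 5·2.0329 + 5 = -4.665
M − M_☉ = -4.665 − 4.83 = -9.495
L/L_☉ = 10^(−0.4 × -9.495) = 6278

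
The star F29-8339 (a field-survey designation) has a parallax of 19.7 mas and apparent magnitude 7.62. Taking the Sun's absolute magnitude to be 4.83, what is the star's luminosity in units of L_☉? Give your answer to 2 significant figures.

L/L_☉ ≈ 2.0

d = 1/p = 1000/19.7 mas = 50.76 pc
M = m − 5 log₁₀ d + 5 = 7.62 − 5·1.7055 + 5 = 4.092
M − M_☉ = 4.092 − 4.83 = -0.738
L/L_☉ = 10^(−0.4 × -0.738) = 1.973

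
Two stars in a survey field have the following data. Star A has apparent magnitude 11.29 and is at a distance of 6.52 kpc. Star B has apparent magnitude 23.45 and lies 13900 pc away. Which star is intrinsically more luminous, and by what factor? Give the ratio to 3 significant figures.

Star A is more luminous, by a factor of 16100.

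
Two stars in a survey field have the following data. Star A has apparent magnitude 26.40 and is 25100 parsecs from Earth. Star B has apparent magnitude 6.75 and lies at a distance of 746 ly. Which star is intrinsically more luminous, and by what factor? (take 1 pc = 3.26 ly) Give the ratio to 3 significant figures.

Star B is more luminous, by a factor of 6020.

Star A: M = m − 5 log₁₀ d + 5 = 26.40 − 5·4.3997 + 5 = 9.402
Star B: d = 746 ly / 3.26 = 228.8 pc
Star B: M = m − 5 log₁₀ d + 5 = 6.75 − 5·2.3595 + 5 = -0.048
ΔM = M_A − M_B = 9.402 − (-0.048) = 9.449; smaller M is more luminous → Star B.
L ratio = 10^(0.4 |ΔM|) = 10^3.780 = 6021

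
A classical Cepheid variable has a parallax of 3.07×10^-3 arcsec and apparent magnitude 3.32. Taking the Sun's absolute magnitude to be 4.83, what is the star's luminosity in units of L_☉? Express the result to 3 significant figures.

L/L_☉ ≈ 4260

d = 1/p = 1/3.07×10^-3″ = 325.7 pc
M = m − 5 log₁₀ d + 5 = 3.32 − 5·2.5129 + 5 = -4.244
M − M_☉ = -4.244 − 4.83 = -9.074
L/L_☉ = 10^(−0.4 × -9.074) = 4263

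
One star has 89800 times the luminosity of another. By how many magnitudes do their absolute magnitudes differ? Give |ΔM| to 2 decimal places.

|ΔM| ≈ 12.38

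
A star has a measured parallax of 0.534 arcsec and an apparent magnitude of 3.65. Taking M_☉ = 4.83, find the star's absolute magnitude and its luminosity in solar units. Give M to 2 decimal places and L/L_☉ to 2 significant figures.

M ≈ 7.29; L/L_☉ ≈ 0.10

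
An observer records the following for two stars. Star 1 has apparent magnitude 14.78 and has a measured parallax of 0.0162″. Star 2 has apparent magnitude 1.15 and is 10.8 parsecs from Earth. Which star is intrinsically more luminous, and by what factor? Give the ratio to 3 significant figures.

Star 2 is more luminous, by a factor of 8670.

Star 1: d = 1/p = 1/0.0162″ = 61.73 pc
Star 1: M = m − 5 log₁₀ d + 5 = 14.78 − 5·1.7905 + 5 = 10.828
Star 2: M = m − 5 log₁₀ d + 5 = 1.15 − 5·1.0334 + 5 = 0.983
ΔM = M_1 − M_2 = 10.828 − (0.983) = 9.845; smaller M is more luminous → Star 2.
L ratio = 10^(0.4 |ΔM|) = 10^3.938 = 8667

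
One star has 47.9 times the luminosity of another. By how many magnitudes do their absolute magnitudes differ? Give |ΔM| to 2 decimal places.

|ΔM| ≈ 4.20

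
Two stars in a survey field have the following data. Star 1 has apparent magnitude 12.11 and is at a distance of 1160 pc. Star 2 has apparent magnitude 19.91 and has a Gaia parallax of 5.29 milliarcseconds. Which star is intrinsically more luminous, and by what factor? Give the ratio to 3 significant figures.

Star 1 is more luminous, by a factor of 49600.

Star 1: M = m − 5 log₁₀ d + 5 = 12.11 − 5·3.0645 + 5 = 1.788
Star 2: p = 5.29 mas = 5.29×10^-3″ → d = 1/p = 189.0 pc
Star 2: M = m − 5 log₁₀ d + 5 = 19.91 − 5·2.2765 + 5 = 13.527
ΔM = M_1 − M_2 = 1.788 − (13.527) = -11.740; smaller M is more luminous → Star 1.
L ratio = 10^(0.4 |ΔM|) = 10^4.696 = 49640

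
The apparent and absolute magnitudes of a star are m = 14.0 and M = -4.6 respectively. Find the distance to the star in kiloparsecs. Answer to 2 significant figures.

d ≈ 52 kpc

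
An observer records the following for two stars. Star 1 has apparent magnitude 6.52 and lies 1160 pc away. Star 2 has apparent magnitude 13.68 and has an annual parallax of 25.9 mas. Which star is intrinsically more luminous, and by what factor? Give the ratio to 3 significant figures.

Star 1: M = m − 5 log₁₀ d + 5 = 6.52 − 5·3.0645 + 5 = -3.802
Star 2: p = 25.9 mas = 0.0259″ → d = 1/p = 38.61 pc
Star 2: M = m − 5 log₁₀ d + 5 = 13.68 − 5·1.5867 + 5 = 10.746
ΔM = M_1 − M_2 = -3.802 − (10.746) = -14.549; smaller M is more luminous → Star 1.
L ratio = 10^(0.4 |ΔM|) = 10^5.820 = 660000

Star 1 is more luminous, by a factor of 660000.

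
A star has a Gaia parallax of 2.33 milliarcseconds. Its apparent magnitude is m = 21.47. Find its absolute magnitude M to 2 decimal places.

M ≈ 13.31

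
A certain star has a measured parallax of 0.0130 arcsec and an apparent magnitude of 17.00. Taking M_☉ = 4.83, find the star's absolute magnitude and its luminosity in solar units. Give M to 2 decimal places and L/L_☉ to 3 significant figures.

M ≈ 12.57; L/L_☉ ≈ 8.02×10^-4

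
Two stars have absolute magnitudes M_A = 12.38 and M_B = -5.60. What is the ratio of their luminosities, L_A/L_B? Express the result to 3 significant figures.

L_A/L_B ≈ 6.43×10^-8

ΔM = M_A − M_B = 17.98
L_A/L_B = 10^(−0.4 ΔM) = 10^-7.192 = 6.427×10^-8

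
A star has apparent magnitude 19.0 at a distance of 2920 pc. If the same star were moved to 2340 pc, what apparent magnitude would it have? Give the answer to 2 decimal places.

m ≈ 18.52

Flux ∝ 1/d², so Δm = 5 log₁₀(d₂/d₁) = 5 log₁₀(2340/2920) = -0.481
m₂ = m₁ + Δm = 19.0 + (-0.481) = 18.519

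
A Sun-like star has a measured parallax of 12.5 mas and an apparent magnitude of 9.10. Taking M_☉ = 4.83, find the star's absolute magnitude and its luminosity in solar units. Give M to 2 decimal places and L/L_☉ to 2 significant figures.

M ≈ 4.58; L/L_☉ ≈ 1.3

d = 1/p = 1000/12.5 mas = 80.00 pc
M = m − 5 log₁₀ d + 5 = 9.10 − 5·1.9031 + 5 = 4.585
M − M_☉ = 4.585 − 4.83 = -0.245
L/L_☉ = 10^(−0.4 × -0.245) = 1.254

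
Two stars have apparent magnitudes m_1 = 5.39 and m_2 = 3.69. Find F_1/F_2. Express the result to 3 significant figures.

F_1/F_2 ≈ 0.209

Magnitude difference = 1.70
Flux ratio = 10^(−0.4 Δm) = 10^(−0.4 × 1.70) = 10^-0.680 = 0.2089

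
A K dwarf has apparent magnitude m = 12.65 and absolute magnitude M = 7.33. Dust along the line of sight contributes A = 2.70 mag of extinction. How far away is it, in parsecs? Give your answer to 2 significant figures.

d ≈ 33 pc

m − M = 5 log₁₀(d/10 pc) + A  ⇒  12.65 − (7.33) − 2.70 = 5 log₁₀(d/10)
2.620 = 5 log₁₀(d/10)
log₁₀ d = (m − M − A)/5 + 1 = 1.5240
d = 10^1.5240 = 33.42 pc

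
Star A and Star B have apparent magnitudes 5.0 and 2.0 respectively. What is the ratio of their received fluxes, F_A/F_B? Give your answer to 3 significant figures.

F_A/F_B ≈ 0.0631

Δm = 5.0 − (2.0) = 3.0
Flux ratio = 10^(−0.4 Δm) = 10^(−0.4 × 3.0) = 10^-1.200 = 0.06310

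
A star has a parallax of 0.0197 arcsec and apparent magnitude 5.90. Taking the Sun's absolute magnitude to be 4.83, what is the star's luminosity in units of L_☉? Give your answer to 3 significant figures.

d = 1/p = 1/0.0197″ = 50.76 pc
M = m − 5 log₁₀ d + 5 = 5.90 − 5·1.7055 + 5 = 2.372
M − M_☉ = 2.372 − 4.83 = -2.458
L/L_☉ = 10^(−0.4 × -2.458) = 9.618

L/L_☉ ≈ 9.62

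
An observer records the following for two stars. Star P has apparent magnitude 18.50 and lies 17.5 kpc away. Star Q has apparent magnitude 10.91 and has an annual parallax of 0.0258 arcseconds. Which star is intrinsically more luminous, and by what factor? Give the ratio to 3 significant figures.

Star P is more luminous, by a factor of 188.

Star P: d = 17.5 kpc = 17500 pc
Star P: M = m − 5 log₁₀ d + 5 = 18.50 − 5·4.2430 + 5 = 2.285
Star Q: d = 1/p = 1/0.0258″ = 38.76 pc
Star Q: M = m − 5 log₁₀ d + 5 = 10.91 − 5·1.5884 + 5 = 7.968
ΔM = M_P − M_Q = 2.285 − (7.968) = -5.683; smaller M is more luminous → Star P.
L ratio = 10^(0.4 |ΔM|) = 10^2.273 = 187.6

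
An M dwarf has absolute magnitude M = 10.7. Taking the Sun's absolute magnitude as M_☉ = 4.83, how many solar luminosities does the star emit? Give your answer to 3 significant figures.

L/L_☉ ≈ 4.49×10^-3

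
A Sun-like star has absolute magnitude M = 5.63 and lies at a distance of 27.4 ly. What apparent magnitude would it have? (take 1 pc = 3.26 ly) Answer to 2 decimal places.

d = 27.4 ly / 3.26 = 8.405 pc
m = M + 5 log₁₀ d − 5 = 5.63 + 5·0.9245 − 5 = 5.253

m ≈ 5.25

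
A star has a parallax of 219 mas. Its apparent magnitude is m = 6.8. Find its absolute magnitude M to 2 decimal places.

p = 219 mas = 0.219″ → d = 1/p = 4.566 pc
5 log₁₀(d/10 pc) = 5 log₁₀(4.566) − 5 = -1.702
M = m − 5 log₁₀(d/10) = 6.8 + 1.702 = 8.502

M ≈ 8.50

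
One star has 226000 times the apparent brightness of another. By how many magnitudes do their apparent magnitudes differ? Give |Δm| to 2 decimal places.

|Δm| ≈ 13.39

Pogson: Δm = −2.5 log₁₀(ratio) = −2.5 log₁₀(226000) = −2.5 × 5.3541 = -13.385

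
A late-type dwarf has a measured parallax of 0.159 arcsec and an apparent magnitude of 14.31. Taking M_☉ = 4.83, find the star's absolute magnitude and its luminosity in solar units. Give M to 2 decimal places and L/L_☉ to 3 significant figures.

d = 1/p = 1/0.159″ = 6.289 pc
M = m − 5 log₁₀ d + 5 = 14.31 − 5·0.7986 + 5 = 15.317
M − M_☉ = 15.317 − 4.83 = 10.487
L/L_☉ = 10^(−0.4 × 10.487) = 6.386×10^-5

M ≈ 15.32; L/L_☉ ≈ 6.39×10^-5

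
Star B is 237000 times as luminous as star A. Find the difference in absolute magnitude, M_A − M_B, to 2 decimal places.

M_A − M_B ≈ 13.44

Pogson: ΔM = −2.5 log₁₀(ratio) = −2.5 log₁₀(237000) = −2.5 × 5.3747 = -13.437
Star B is brighter so has the smaller magnitude: M_A − M_B is positive.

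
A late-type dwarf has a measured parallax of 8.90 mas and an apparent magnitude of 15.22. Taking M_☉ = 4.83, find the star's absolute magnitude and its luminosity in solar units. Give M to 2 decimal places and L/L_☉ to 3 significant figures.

M ≈ 9.97; L/L_☉ ≈ 8.81×10^-3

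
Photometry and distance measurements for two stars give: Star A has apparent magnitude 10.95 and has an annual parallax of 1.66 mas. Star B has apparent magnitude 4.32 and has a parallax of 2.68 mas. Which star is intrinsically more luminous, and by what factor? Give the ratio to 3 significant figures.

Star B is more luminous, by a factor of 172.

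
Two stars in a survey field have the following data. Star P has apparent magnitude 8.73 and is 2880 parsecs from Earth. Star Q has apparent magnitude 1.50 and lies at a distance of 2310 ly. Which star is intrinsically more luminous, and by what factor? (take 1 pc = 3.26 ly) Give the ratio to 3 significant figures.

Star Q is more luminous, by a factor of 47.2.

Star P: M = m − 5 log₁₀ d + 5 = 8.73 − 5·3.4594 + 5 = -3.567
Star Q: d = 2310 ly / 3.26 = 708.6 pc
Star Q: M = m − 5 log₁₀ d + 5 = 1.50 − 5·2.8504 + 5 = -7.752
ΔM = M_P − M_Q = -3.567 − (-7.752) = 4.185; smaller M is more luminous → Star Q.
L ratio = 10^(0.4 |ΔM|) = 10^1.674 = 47.21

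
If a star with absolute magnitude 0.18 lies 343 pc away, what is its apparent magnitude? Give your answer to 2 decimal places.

m = M + 5 log₁₀ d − 5 = 0.18 + 5·2.5353 − 5 = 7.856

m ≈ 7.86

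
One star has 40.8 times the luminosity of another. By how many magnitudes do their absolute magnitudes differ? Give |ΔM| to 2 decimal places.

Pogson: ΔM = −2.5 log₁₀(ratio) = −2.5 log₁₀(40.8) = −2.5 × 1.6107 = -4.027

|ΔM| ≈ 4.03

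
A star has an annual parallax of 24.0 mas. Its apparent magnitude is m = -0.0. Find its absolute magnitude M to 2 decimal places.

M ≈ -3.10

p = 24.0 mas = 0.0240″ → d = 1/p = 41.67 pc
5 log₁₀(d/10 pc) = 5 log₁₀(41.67) − 5 = 3.099
M = m − 5 log₁₀(d/10) = -0.0 − 3.099 = -3.099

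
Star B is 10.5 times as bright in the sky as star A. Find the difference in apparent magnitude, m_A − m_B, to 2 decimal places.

m_A − m_B ≈ 2.55

Pogson: Δm = −2.5 log₁₀(ratio) = −2.5 log₁₀(10.5) = −2.5 × 1.0212 = -2.553
Star B is brighter so has the smaller magnitude: m_A − m_B is positive.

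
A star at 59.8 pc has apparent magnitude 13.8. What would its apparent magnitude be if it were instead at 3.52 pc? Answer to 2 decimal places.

m ≈ 7.65

Flux ∝ 1/d², so Δm = 5 log₁₀(d₂/d₁) = 5 log₁₀(3.52/59.8) = -6.151
m₂ = m₁ + Δm = 13.8 + (-6.151) = 7.649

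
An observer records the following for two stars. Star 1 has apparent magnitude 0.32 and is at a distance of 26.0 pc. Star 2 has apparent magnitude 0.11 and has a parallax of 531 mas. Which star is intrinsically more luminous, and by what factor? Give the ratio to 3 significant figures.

Star 1 is more luminous, by a factor of 157.

Star 1: M = m − 5 log₁₀ d + 5 = 0.32 − 5·1.4150 + 5 = -1.755
Star 2: p = 531 mas = 0.531″ → d = 1/p = 1.883 pc
Star 2: M = m − 5 log₁₀ d + 5 = 0.11 − 5·0.2749 + 5 = 3.735
ΔM = M_1 − M_2 = -1.755 − (3.735) = -5.490; smaller M is more luminous → Star 1.
L ratio = 10^(0.4 |ΔM|) = 10^2.196 = 157.1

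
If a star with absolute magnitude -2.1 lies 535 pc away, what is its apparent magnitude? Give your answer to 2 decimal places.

m = M + 5 log₁₀ d − 5 = -2.1 + 5·2.7284 − 5 = 6.542

m ≈ 6.54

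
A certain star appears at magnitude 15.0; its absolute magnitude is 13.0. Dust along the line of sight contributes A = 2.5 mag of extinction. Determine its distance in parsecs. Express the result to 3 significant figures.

d ≈ 7.94 pc

m − M = 5 log₁₀(d/10 pc) + A  ⇒  15.0 − (13.0) − 2.5 = 5 log₁₀(d/10)
-0.500 = 5 log₁₀(d/10)
log₁₀ d = (m − M − A)/5 + 1 = 0.9000
d = 10^0.9000 = 7.943 pc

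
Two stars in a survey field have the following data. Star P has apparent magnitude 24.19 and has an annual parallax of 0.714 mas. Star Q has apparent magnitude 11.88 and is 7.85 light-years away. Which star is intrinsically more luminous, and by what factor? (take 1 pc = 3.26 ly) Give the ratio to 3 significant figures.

Star P is more luminous, by a factor of 4.03.

Star P: p = 0.714 mas = 7.14×10^-4″ → d = 1/p = 1401 pc
Star P: M = m − 5 log₁₀ d + 5 = 24.19 − 5·3.1463 + 5 = 13.458
Star Q: d = 7.85 ly / 3.26 = 2.408 pc
Star Q: M = m − 5 log₁₀ d + 5 = 11.88 − 5·0.3817 + 5 = 14.972
ΔM = M_P − M_Q = 13.458 − (14.972) = -1.513; smaller M is more luminous → Star P.
L ratio = 10^(0.4 |ΔM|) = 10^0.605 = 4.030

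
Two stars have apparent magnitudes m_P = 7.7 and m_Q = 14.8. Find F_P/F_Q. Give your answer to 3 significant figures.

Δm = 7.7 − (14.8) = -7.1
Flux ratio = 10^(−0.4 Δm) = 10^(−0.4 × -7.1) = 10^2.840 = 691.8

F_P/F_Q ≈ 692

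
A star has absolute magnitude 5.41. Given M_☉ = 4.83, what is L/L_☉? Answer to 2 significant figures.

M − M_☉ = 5.41 − 4.83 = 0.580
L/L_☉ = 10^(−0.4 (M − M_☉)) = 10^-0.232 = 0.5861

L/L_☉ ≈ 0.59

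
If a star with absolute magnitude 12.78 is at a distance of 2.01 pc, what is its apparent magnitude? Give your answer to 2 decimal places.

m = M + 5 log₁₀ d − 5 = 12.78 + 5·0.3032 − 5 = 9.296

m ≈ 9.30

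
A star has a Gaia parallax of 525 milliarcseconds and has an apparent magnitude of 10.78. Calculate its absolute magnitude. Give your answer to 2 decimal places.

M ≈ 14.38

p = 525 mas = 0.525″ → d = 1/p = 1.905 pc
5 log₁₀(d/10 pc) = 5 log₁₀(1.905) − 5 = -3.601
M = m − 5 log₁₀(d/10) = 10.78 + 3.601 = 14.381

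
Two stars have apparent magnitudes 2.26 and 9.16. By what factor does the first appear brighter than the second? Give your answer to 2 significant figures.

Magnitude difference = -6.90
Flux ratio = 10^(−0.4 Δm) = 10^(−0.4 × -6.90) = 10^2.760 = 575.4

580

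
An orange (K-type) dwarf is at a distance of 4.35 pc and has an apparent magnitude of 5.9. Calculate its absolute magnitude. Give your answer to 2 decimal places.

M ≈ 7.71

5 log₁₀(d/10 pc) = 5 log₁₀(4.350) − 5 = -1.808
M = m − 5 log₁₀(d/10) = 5.9 + 1.808 = 7.708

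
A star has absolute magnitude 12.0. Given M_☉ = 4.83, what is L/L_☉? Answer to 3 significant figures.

M − M_☉ = 12.0 − 4.83 = 7.170
L/L_☉ = 10^(−0.4 (M − M_☉)) = 10^-2.868 = 1.355×10^-3

L/L_☉ ≈ 1.36×10^-3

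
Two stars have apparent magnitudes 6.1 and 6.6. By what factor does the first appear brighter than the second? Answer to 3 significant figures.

1.58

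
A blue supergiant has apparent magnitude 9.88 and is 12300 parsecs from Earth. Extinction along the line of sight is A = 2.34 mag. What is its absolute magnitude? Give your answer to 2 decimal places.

M ≈ -7.91

5 log₁₀(d/10 pc) = 5 log₁₀(12300) − 5 = 15.450
M = m − 5 log₁₀(d/10) − A = 9.88 − 15.450 − 2.34 = -7.910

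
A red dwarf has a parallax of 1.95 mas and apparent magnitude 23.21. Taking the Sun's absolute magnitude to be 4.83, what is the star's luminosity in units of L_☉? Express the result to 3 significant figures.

L/L_☉ ≈ 1.17×10^-4

d = 1/p = 1000/1.95 mas = 512.8 pc
M = m − 5 log₁₀ d + 5 = 23.21 − 5·2.7100 + 5 = 14.660
M − M_☉ = 14.660 − 4.83 = 9.830
L/L_☉ = 10^(−0.4 × 9.830) = 1.169×10^-4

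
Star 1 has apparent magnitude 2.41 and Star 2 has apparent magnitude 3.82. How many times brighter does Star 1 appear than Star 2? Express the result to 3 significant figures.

3.66

Δm = 2.41 − (3.82) = -1.41
Flux ratio = 10^(−0.4 Δm) = 10^(−0.4 × -1.41) = 10^0.564 = 3.664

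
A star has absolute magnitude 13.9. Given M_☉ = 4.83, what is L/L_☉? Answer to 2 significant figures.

M − M_☉ = 13.9 − 4.83 = 9.070
L/L_☉ = 10^(−0.4 (M − M_☉)) = 10^-3.628 = 2.355×10^-4

L/L_☉ ≈ 2.4×10^-4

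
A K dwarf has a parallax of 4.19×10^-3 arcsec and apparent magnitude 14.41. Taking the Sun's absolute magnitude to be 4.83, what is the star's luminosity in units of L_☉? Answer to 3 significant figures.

L/L_☉ ≈ 0.0839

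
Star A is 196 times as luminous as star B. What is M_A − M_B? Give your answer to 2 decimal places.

M_A − M_B ≈ -5.73

Pogson: ΔM = −2.5 log₁₀(ratio) = −2.5 log₁₀(196) = −2.5 × 2.2923 = -5.731
Star A is brighter, so it has the smaller magnitude: the difference is negative.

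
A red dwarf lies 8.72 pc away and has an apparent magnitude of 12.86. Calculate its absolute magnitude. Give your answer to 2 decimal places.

5 log₁₀(d/10 pc) = 5 log₁₀(8.720) − 5 = -0.297
M = m − 5 log₁₀(d/10) = 12.86 + 0.297 = 13.157

M ≈ 13.16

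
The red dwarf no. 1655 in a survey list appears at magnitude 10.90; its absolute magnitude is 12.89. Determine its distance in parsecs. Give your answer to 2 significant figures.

μ = m − M = -1.990
m − M = 5 log₁₀ d − 5
log₁₀ d = (m − M)/5 + 1 = 0.6020
d = 10^0.6020 = 3.999 pc

d ≈ 4.0 pc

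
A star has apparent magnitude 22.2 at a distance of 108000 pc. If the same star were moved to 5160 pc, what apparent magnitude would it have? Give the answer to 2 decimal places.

Flux ∝ 1/d², so Δm = 5 log₁₀(d₂/d₁) = 5 log₁₀(5160/108000) = -6.604
m₂ = m₁ + Δm = 22.2 + (-6.604) = 15.596

m ≈ 15.60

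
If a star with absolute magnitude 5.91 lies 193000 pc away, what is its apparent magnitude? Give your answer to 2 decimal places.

m ≈ 27.34

m = M + 5 log₁₀ d − 5 = 5.91 + 5·5.2856 − 5 = 27.338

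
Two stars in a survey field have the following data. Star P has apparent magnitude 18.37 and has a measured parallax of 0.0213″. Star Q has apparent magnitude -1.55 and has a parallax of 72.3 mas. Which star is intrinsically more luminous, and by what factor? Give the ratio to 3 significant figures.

Star P: d = 1/p = 1/0.0213″ = 46.95 pc
Star P: M = m − 5 log₁₀ d + 5 = 18.37 − 5·1.6716 + 5 = 15.012
Star Q: p = 72.3 mas = 0.0723″ → d = 1/p = 13.83 pc
Star Q: M = m − 5 log₁₀ d + 5 = -1.55 − 5·1.1409 + 5 = -2.254
ΔM = M_P − M_Q = 15.012 − (-2.254) = 17.266; smaller M is more luminous → Star Q.
L ratio = 10^(0.4 |ΔM|) = 10^6.906 = 8.063×10^6

Star Q is more luminous, by a factor of 8.06×10^6.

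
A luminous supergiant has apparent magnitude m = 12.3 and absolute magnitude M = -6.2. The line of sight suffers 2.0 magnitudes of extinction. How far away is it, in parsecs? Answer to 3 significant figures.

m − M = 5 log₁₀(d/10 pc) + A  ⇒  12.3 − (-6.2) − 2.0 = 5 log₁₀(d/10)
16.500 = 5 log₁₀(d/10)
log₁₀ d = (m − M − A)/5 + 1 = 4.3000
d = 10^4.3000 = 19950 pc

d ≈ 20000 pc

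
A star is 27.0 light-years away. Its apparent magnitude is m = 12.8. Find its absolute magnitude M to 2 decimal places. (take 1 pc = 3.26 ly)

d = 27.0 ly / 3.26 = 8.282 pc
5 log₁₀(d/10 pc) = 5 log₁₀(8.282) − 5 = -0.409
M = m − 5 log₁₀(d/10) = 12.8 + 0.409 = 13.209

M ≈ 13.21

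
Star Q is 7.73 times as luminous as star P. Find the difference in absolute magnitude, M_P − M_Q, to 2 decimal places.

M_P − M_Q ≈ 2.22

Pogson: ΔM = −2.5 log₁₀(ratio) = −2.5 log₁₀(7.73) = −2.5 × 0.8882 = -2.220
Star Q is brighter so has the smaller magnitude: M_P − M_Q is positive.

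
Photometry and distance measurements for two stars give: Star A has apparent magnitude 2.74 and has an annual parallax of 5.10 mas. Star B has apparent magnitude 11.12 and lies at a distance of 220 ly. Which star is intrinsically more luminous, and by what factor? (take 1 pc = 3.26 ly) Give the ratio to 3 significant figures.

Star A is more luminous, by a factor of 19000.

Star A: p = 5.10 mas = 5.10×10^-3″ → d = 1/p = 196.1 pc
Star A: M = m − 5 log₁₀ d + 5 = 2.74 − 5·2.2924 + 5 = -3.722
Star B: d = 220 ly / 3.26 = 67.48 pc
Star B: M = m − 5 log₁₀ d + 5 = 11.12 − 5·1.8292 + 5 = 6.974
ΔM = M_A − M_B = -3.722 − (6.974) = -10.696; smaller M is more luminous → Star A.
L ratio = 10^(0.4 |ΔM|) = 10^4.278 = 18990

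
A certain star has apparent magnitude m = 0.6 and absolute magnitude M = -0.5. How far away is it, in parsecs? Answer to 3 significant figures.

μ = m − M = 1.100
m − M = 5 log₁₀ d − 5
log₁₀ d = (m − M)/5 + 1 = 1.2200
d = 10^1.2200 = 16.60 pc

d ≈ 16.6 pc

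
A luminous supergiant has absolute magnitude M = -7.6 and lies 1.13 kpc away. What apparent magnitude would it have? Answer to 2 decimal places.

d = 1.13 kpc = 1130 pc
m = M + 5 log₁₀ d − 5 = -7.6 + 5·3.0531 − 5 = 2.665

m ≈ 2.67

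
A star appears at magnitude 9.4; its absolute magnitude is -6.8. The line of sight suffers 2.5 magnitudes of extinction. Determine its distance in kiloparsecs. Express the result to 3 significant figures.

d ≈ 5.50 kpc

m − M = 5 log₁₀(d/10 pc) + A  ⇒  9.4 − (-6.8) − 2.5 = 5 log₁₀(d/10)
13.700 = 5 log₁₀(d/10)
log₁₀ d = (m − M − A)/5 + 1 = 3.7400
d = 10^3.7400 = 5495 pc
= 5.495 kpc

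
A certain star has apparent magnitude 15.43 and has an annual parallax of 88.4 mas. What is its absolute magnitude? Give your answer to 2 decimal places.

M ≈ 15.16

p = 88.4 mas = 0.0884″ → d = 1/p = 11.31 pc
5 log₁₀(d/10 pc) = 5 log₁₀(11.31) − 5 = 0.268
M = m − 5 log₁₀(d/10) = 15.43 − 0.268 = 15.162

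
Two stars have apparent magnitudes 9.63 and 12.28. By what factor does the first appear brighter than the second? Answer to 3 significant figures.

11.5

Δm = 9.63 − (12.28) = -2.65
Flux ratio = 10^(−0.4 Δm) = 10^(−0.4 × -2.65) = 10^1.060 = 11.48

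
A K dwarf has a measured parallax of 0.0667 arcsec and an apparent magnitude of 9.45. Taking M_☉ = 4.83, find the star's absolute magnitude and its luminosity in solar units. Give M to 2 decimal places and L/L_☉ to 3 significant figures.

M ≈ 8.57; L/L_☉ ≈ 0.0319

d = 1/p = 1/0.0667″ = 14.99 pc
M = m − 5 log₁₀ d + 5 = 9.45 − 5·1.1759 + 5 = 8.571
M − M_☉ = 8.571 − 4.83 = 3.741
L/L_☉ = 10^(−0.4 × 3.741) = 0.03190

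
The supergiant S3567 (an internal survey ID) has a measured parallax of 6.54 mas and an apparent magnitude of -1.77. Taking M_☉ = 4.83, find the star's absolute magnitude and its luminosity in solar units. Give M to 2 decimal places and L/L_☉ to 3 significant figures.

d = 1/p = 1000/6.54 mas = 152.9 pc
M = m − 5 log₁₀ d + 5 = -1.77 − 5·2.1844 + 5 = -7.692
M − M_☉ = -7.692 − 4.83 = -12.522
L/L_☉ = 10^(−0.4 × -12.522) = 102100

M ≈ -7.69; L/L_☉ ≈ 102000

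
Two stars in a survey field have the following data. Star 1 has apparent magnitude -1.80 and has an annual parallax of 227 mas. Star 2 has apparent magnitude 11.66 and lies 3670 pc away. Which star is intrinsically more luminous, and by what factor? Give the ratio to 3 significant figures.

Star 2 is more luminous, by a factor of 2.87.

Star 1: p = 227 mas = 0.227″ → d = 1/p = 4.405 pc
Star 1: M = m − 5 log₁₀ d + 5 = -1.80 − 5·0.6440 + 5 = -0.020
Star 2: M = m − 5 log₁₀ d + 5 = 11.66 − 5·3.5647 + 5 = -1.163
ΔM = M_1 − M_2 = -0.020 − (-1.163) = 1.143; smaller M is more luminous → Star 2.
L ratio = 10^(0.4 |ΔM|) = 10^0.457 = 2.867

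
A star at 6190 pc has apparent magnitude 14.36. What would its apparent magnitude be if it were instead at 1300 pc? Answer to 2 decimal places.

m ≈ 10.97

Flux ∝ 1/d², so Δm = 5 log₁₀(d₂/d₁) = 5 log₁₀(1300/6190) = -3.389
m₂ = m₁ + Δm = 14.36 + (-3.389) = 10.971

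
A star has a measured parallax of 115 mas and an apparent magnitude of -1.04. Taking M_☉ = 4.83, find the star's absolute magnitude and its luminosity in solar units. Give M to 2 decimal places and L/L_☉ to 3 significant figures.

d = 1/p = 1000/115 mas = 8.696 pc
M = m − 5 log₁₀ d + 5 = -1.04 − 5·0.9393 + 5 = -0.737
M − M_☉ = -0.737 − 4.83 = -5.567
L/L_☉ = 10^(−0.4 × -5.567) = 168.5

M ≈ -0.74; L/L_☉ ≈ 169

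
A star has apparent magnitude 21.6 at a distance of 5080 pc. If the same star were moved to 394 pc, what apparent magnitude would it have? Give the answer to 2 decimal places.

Flux ∝ 1/d², so Δm = 5 log₁₀(d₂/d₁) = 5 log₁₀(394/5080) = -5.552
m₂ = m₁ + Δm = 21.6 + (-5.552) = 16.048

m ≈ 16.05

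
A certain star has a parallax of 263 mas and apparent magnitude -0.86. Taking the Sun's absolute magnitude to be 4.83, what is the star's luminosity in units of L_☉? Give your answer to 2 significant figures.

d = 1/p = 1000/263 mas = 3.802 pc
M = m − 5 log₁₀ d + 5 = -0.86 − 5·0.5800 + 5 = 1.240
M − M_☉ = 1.240 − 4.83 = -3.590
L/L_☉ = 10^(−0.4 × -3.590) = 27.30

L/L_☉ ≈ 27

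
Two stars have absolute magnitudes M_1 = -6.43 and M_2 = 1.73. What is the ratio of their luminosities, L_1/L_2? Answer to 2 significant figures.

ΔM = M_1 − M_2 = -8.16
L_1/L_2 = 10^(−0.4 ΔM) = 10^3.264 = 1837

L_1/L_2 ≈ 1800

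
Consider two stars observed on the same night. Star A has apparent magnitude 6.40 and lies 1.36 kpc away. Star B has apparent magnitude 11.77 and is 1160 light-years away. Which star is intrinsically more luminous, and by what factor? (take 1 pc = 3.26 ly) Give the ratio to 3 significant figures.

Star A is more luminous, by a factor of 2050.

Star A: d = 1.36 kpc = 1360 pc
Star A: M = m − 5 log₁₀ d + 5 = 6.40 − 5·3.1335 + 5 = -4.268
Star B: d = 1160 ly / 3.26 = 355.8 pc
Star B: M = m − 5 log₁₀ d + 5 = 11.77 − 5·2.5512 + 5 = 4.014
ΔM = M_A − M_B = -4.268 − (4.014) = -8.281; smaller M is more luminous → Star A.
L ratio = 10^(0.4 |ΔM|) = 10^3.313 = 2054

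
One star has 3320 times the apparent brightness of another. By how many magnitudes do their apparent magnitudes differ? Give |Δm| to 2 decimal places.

|Δm| ≈ 8.80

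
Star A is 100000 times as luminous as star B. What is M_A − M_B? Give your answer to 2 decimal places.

M_A − M_B ≈ -12.50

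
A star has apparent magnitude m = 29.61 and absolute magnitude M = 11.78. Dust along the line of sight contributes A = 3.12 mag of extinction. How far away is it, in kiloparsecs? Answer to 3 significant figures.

m − M = 5 log₁₀(d/10 pc) + A  ⇒  29.61 − (11.78) − 3.12 = 5 log₁₀(d/10)
14.710 = 5 log₁₀(d/10)
log₁₀ d = (m − M − A)/5 + 1 = 3.9420
d = 10^3.9420 = 8750 pc
= 8.750 kpc

d ≈ 8.75 kpc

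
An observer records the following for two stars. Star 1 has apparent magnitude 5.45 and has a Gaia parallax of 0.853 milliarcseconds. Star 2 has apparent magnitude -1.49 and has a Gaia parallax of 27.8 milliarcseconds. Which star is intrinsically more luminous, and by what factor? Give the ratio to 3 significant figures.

Star 1 is more luminous, by a factor of 1.78.

Star 1: p = 0.853 mas = 8.53×10^-4″ → d = 1/p = 1172 pc
Star 1: M = m − 5 log₁₀ d + 5 = 5.45 − 5·3.0691 + 5 = -4.895
Star 2: p = 27.8 mas = 0.0278″ → d = 1/p = 35.97 pc
Star 2: M = m − 5 log₁₀ d + 5 = -1.49 − 5·1.5560 + 5 = -4.270
ΔM = M_1 − M_2 = -4.895 − (-4.270) = -0.625; smaller M is more luminous → Star 1.
L ratio = 10^(0.4 |ΔM|) = 10^0.250 = 1.779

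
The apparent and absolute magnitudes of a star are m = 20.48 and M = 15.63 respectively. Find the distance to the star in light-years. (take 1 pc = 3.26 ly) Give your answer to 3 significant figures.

d ≈ 304 ly

Distance modulus: m − M = 20.48 − (15.63) = 4.850
m − M = 5 log₁₀ d − 5
log₁₀ d = (m − M)/5 + 1 = 1.9700
d = 10^1.9700 = 93.33 pc
= 304.2 ly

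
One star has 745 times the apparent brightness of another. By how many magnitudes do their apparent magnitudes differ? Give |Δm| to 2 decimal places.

|Δm| ≈ 7.18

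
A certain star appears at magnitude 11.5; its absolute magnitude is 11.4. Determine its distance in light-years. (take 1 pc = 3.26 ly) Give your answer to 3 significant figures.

Distance modulus: m − M = 11.5 − (11.4) = 0.100
m − M = 5 log₁₀ d − 5
log₁₀ d = (m − M)/5 + 1 = 1.0200
d = 10^1.0200 = 10.47 pc
= 34.14 ly

d ≈ 34.1 ly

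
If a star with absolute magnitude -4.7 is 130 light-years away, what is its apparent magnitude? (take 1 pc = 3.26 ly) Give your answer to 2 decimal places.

d = 130 ly / 3.26 = 39.88 pc
m = M + 5 log₁₀ d − 5 = -4.7 + 5·1.6007 − 5 = -1.696

m ≈ -1.70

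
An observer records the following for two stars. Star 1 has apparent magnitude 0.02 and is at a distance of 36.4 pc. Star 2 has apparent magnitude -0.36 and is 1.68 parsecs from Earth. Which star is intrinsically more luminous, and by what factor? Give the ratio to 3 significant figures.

Star 1 is more luminous, by a factor of 331.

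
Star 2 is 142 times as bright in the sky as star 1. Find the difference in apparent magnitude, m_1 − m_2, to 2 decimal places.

m_1 − m_2 ≈ 5.38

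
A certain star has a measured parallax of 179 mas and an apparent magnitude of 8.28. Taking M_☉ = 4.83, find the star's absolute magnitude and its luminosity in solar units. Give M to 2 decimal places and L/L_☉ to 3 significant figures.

M ≈ 9.54; L/L_☉ ≈ 0.0130

d = 1/p = 1000/179 mas = 5.587 pc
M = m − 5 log₁₀ d + 5 = 8.28 − 5·0.7471 + 5 = 9.544
M − M_☉ = 9.544 − 4.83 = 4.714
L/L_☉ = 10^(−0.4 × 4.714) = 0.01301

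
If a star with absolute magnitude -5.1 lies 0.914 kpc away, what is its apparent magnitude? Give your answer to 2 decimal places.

m ≈ 4.70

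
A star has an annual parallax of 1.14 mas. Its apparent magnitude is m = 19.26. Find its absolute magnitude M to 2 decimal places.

p = 1.14 mas = 1.14×10^-3″ → d = 1/p = 877.2 pc
5 log₁₀(d/10 pc) = 5 log₁₀(877.2) − 5 = 9.715
M = m − 5 log₁₀(d/10) = 19.26 − 9.715 = 9.545

M ≈ 9.54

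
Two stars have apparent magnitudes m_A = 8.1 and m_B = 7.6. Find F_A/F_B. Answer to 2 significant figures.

F_A/F_B ≈ 0.63

Δm = 8.1 − (7.6) = 0.5
Flux ratio = 10^(−0.4 Δm) = 10^(−0.4 × 0.5) = 10^-0.200 = 0.6310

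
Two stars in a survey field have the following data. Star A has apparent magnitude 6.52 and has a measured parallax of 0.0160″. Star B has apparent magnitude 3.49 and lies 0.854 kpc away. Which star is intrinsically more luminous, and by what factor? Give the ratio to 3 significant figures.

Star B is more luminous, by a factor of 3040.

Star A: d = 1/p = 1/0.0160″ = 62.50 pc
Star A: M = m − 5 log₁₀ d + 5 = 6.52 − 5·1.7959 + 5 = 2.541
Star B: d = 0.854 kpc = 854.0 pc
Star B: M = m − 5 log₁₀ d + 5 = 3.49 − 5·2.9315 + 5 = -6.167
ΔM = M_A − M_B = 2.541 − (-6.167) = 8.708; smaller M is more luminous → Star B.
L ratio = 10^(0.4 |ΔM|) = 10^3.483 = 3042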